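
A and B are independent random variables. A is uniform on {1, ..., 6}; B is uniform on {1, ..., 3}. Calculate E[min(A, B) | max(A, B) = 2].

4/3

Outcomes with max(A, B) = 2: (1,2), (2,1), (2,2), each with probability 1/18.
E[min(A, B) | max(A, B) = 2] = (1 + 1 + 2) / 3 = 4/3.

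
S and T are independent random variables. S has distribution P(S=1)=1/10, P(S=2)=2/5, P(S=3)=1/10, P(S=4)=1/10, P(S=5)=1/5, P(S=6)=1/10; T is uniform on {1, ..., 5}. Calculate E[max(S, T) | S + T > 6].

P(S + T > 6) = 11/25.
Summing max(S,T)·P(x,y) over outcomes with S + T > 6 gives 56/25.
E[max(S, T) | S + T > 6] = (56/25) / (11/25) = 56/11.

56/11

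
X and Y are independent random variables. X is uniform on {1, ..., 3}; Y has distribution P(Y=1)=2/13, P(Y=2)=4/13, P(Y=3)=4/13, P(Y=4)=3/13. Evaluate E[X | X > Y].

P(X > Y) = 8/39.
Summing X·P(x,y) over outcomes with X > Y gives 22/39.
E[X | X > Y] = (22/39) / (8/39) = 11/4.

11/4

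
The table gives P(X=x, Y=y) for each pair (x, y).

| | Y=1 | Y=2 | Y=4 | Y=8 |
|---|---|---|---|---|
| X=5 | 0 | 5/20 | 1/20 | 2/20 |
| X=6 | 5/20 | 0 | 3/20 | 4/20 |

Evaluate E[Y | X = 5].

P(X = 5) = 2/5.
Summing Y·P(X=x,Y=y) over the conditioning event gives 3/2.
E[Y | X = 5] = (3/2) / (2/5) = 15/4.

15/4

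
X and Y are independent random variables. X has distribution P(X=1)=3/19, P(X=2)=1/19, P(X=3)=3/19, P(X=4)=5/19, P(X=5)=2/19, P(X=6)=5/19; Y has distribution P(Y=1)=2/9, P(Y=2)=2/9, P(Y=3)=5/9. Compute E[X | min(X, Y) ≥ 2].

71/16

P(min(X, Y) ≥ 2) = 112/171.
Summing X·P(x,y) over outcomes with min(X, Y) ≥ 2 gives 497/171.
E[X | min(X, Y) ≥ 2] = (497/171) / (112/171) = 71/16.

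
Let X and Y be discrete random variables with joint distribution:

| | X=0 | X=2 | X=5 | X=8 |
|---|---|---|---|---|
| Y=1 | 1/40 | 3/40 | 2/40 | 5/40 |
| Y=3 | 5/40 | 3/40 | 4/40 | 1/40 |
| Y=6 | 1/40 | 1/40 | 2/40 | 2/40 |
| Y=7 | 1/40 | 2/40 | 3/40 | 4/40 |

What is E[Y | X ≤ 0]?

P(X ≤ 0) = 1/5.
Σ Y·P over the event = 1·(1/40) + 3·(5/40) + 6·(1/40) + 7·(1/40) = 29/40.
E[Y | X ≤ 0] = (29/40) / (1/5) = 29/8.

29/8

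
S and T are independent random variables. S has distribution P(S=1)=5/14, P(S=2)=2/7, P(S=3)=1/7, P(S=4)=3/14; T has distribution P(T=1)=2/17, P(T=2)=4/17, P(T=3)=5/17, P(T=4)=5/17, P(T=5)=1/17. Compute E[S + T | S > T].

287/53

P(S > T) = 53/238.
Summing (S+T)·P(x,y) over outcomes with S > T gives 41/34.
E[S + T | S > T] = (41/34) / (53/238) = 287/53.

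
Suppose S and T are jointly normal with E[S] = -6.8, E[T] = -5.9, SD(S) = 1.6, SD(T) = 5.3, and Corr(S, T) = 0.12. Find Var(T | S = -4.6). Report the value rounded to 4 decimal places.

27.6855

For a bivariate normal, Var(T | S=x) = σ_T²(1 − ρ²).
Var(T | S=-4.6) = (5.3)²·(1 − (0.12)²) = 28.09·0.9856 = 27.6855.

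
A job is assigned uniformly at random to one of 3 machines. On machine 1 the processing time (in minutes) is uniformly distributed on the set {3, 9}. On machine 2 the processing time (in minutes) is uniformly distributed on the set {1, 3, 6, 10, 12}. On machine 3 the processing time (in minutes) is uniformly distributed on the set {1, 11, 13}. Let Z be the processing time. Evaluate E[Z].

E[Z | machine 1] = (3+9)/2 = 6.
E[Z | machine 2] = (1+3+6+10+12)/5 = 32/5.
E[Z | machine 3] = (1+11+13)/3 = 25/3.
E[Z] = (1/3)·(6) + (1/3)·(32/5) + (1/3)·(25/3) = 311/45.

311/45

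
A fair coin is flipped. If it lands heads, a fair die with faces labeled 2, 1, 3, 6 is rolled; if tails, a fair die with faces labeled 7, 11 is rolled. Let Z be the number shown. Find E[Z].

6

E[Z | heads] = (2+1+3+6)/4 = 3.
E[Z | tails] = (7+11)/2 = 9.
By the law of total expectation,
E[Z] = (1/2)·(3) + (1/2)·(9) = 6.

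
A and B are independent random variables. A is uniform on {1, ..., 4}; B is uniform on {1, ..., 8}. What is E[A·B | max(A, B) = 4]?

64/7

Outcomes with max(A, B) = 4: (1,4), (2,4), (3,4), (4,1), (4,2), (4,3), (4,4), each with probability 1/32.
E[A·B | max(A, B) = 4] = (4 + 8 + 12 + 4 + 8 + 12 + 16) / 7 = 64/7.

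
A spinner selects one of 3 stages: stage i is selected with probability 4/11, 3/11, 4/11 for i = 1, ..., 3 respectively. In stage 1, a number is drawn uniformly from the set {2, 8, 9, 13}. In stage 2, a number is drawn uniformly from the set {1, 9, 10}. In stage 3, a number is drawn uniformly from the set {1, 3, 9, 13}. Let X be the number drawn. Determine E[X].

E[X | stage 1] = (2+8+9+13)/4 = 8.
E[X | stage 2] = (1+9+10)/3 = 20/3.
E[X | stage 3] = (1+3+9+13)/4 = 13/2.
By the law of total expectation,
E[X] = (4/11)·(8) + (3/11)·(20/3) + (4/11)·(13/2) = 78/11.

78/11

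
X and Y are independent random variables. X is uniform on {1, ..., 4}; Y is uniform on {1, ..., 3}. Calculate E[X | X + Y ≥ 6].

Outcomes with X + Y ≥ 6: (3,3), (4,2), (4,3), each with probability 1/12.
E[X | X + Y ≥ 6] = (3 + 4 + 4) / 3 = 11/3.

11/3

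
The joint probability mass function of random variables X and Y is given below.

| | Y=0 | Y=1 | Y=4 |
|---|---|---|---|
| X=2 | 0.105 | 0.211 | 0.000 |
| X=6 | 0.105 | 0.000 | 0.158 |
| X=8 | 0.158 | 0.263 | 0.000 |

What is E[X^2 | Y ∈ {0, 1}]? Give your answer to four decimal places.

37.9905

P(Y ∈ {0, 1}) = 0.842.
Σ X^2·P over the event = 4·(0.105) + 4·(0.211) + 36·(0.105) + 64·(0.158) + 64·(0.263) = 31.988.
E[X^2 | Y ∈ {0, 1}] = (31.988) / (0.842) = 37.9905.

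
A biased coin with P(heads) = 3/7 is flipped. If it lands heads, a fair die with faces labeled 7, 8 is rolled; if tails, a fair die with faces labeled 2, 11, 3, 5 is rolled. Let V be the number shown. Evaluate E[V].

E[V | heads] = (7+8)/2 = 15/2.
E[V | tails] = (2+11+3+5)/4 = 21/4.
E[V] = (3/7)·(15/2) + (4/7)·(21/4) = 87/14.

87/14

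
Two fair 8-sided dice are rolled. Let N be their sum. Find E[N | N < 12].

376/49

P(N < 12) = 49/64.
E[N | N < 12] = (47/8) / (49/64) = 376/49.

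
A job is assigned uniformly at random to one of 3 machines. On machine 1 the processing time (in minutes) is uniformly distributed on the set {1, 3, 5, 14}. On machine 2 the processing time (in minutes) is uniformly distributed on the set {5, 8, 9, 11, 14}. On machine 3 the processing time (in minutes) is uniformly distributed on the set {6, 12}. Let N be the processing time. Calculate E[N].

161/20

E[N | machine 1] = (1+3+5+14)/4 = 23/4.
E[N | machine 2] = (5+8+9+11+14)/5 = 47/5.
E[N | machine 3] = (6+12)/2 = 9.
E[N] = (1/3)·(23/4) + (1/3)·(47/5) + (1/3)·(9) = 161/20.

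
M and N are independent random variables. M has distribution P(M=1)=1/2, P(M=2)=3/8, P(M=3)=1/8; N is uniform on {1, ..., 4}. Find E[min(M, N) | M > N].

6/5

P(M > N) = 5/32.
Summing min(M,N)·P(x,y) over outcomes with M > N gives 3/16.
E[min(M, N) | M > N] = (3/16) / (5/32) = 6/5.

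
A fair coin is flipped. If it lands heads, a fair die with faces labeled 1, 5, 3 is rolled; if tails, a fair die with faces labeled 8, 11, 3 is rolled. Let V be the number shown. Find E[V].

31/6

E[V | heads] = (1+5+3)/3 = 3.
E[V | tails] = (8+11+3)/3 = 22/3.
By the law of total expectation,
E[V] = (1/2)·(3) + (1/2)·(22/3) = 31/6.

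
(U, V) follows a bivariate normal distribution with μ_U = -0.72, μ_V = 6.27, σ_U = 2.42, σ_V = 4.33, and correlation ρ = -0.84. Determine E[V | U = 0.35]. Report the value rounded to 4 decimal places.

4.6618

For a bivariate normal, E[V | U=x] = μ_V + ρ·(σ_V/σ_U)·(x − μ_U).
E[V | U=0.35] = 6.27 + (-0.84)·(4.33/2.42)·(0.35 − (-0.72)) = 6.27 + (-1.503)·(1.07) = 4.6618.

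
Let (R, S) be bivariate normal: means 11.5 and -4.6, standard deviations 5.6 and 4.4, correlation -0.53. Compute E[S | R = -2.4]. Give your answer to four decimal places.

The regression of S on R has slope ρ·σ_S/σ_R and passes through (μ_R, μ_S).
E[S | R=-2.4] = -4.6 + (-0.53)·(4.4/5.6)·(-2.4 − (11.5)) = -4.6 + (-0.41643)·(-13.9) = 1.1884.

1.1884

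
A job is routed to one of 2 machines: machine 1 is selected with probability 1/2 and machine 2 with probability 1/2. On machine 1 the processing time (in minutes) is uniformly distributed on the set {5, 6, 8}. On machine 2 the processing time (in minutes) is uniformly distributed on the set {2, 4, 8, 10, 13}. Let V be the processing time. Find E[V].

E[V | machine 1] = (5+6+8)/3 = 19/3.
E[V | machine 2] = (2+4+8+10+13)/5 = 37/5.
E[V] = (1/2)·(19/3) + (1/2)·(37/5) = 103/15.

103/15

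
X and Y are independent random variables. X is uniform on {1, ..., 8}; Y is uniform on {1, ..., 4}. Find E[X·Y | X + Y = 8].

Outcomes with X + Y = 8: (4,4), (5,3), (6,2), (7,1), each with probability 1/32.
E[X·Y | X + Y = 8] = (16 + 15 + 12 + 7) / 4 = 25/2.

25/2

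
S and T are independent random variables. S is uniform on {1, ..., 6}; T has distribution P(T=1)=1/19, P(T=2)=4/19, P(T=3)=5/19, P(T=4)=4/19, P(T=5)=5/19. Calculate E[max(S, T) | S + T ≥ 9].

11/2

P(S + T ≥ 9) = 14/57.
Summing max(S,T)·P(x,y) over outcomes with S + T ≥ 9 gives 77/57.
E[max(S, T) | S + T ≥ 9] = (77/57) / (14/57) = 11/2.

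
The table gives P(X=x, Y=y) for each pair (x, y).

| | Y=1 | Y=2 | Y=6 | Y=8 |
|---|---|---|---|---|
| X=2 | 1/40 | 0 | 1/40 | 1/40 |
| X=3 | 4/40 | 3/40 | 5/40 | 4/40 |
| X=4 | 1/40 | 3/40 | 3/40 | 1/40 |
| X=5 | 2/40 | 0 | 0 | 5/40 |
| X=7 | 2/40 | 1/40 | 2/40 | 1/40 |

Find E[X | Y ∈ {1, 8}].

46/11

P(Y ∈ {1, 8}) = 11/20.
Summing X·P(X=x,Y=y) over the conditioning event gives 23/10.
E[X | Y ∈ {1, 8}] = (23/10) / (11/20) = 46/11.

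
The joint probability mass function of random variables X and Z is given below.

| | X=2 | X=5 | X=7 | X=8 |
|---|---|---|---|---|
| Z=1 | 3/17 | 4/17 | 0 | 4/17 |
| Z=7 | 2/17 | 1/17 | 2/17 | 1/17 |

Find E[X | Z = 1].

58/11

P(Z = 1) = 11/17.
Σ X·P over the event = 2·(3/17) + 5·(4/17) + 8·(4/17) = 58/17.
E[X | Z = 1] = (58/17) / (11/17) = 58/11.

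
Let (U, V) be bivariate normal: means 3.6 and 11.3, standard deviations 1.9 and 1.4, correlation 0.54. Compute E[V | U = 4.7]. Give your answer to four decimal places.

E[V | U=x] = μ_V + ρ(σ_V/σ_U)(x − μ_U) for jointly normal variables.
E[V | U=4.7] = 11.3 + (0.54)·(1.4/1.9)·(4.7 − (3.6)) = 11.3 + (0.39789)·(1.1) = 11.7377.

11.7377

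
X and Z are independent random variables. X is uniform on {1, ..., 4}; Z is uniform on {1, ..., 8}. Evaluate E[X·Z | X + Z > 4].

P(X + Z > 4) = 13/16.
Summing XZ·P(x,y) over outcomes with X + Z > 4 gives 345/32.
E[X·Z | X + Z > 4] = (345/32) / (13/16) = 345/26.

345/26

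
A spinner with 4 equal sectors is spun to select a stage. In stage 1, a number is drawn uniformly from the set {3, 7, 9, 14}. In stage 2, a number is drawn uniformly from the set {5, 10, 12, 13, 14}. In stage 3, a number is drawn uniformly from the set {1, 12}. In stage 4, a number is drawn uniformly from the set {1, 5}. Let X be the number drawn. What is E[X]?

571/80

E[X | stage 1] = (3+7+9+14)/4 = 33/4.
E[X | stage 2] = (5+10+12+13+14)/5 = 54/5.
E[X | stage 3] = (1+12)/2 = 13/2.
E[X | stage 4] = (1+5)/2 = 3.
E[X] = (1/4)·(33/4) + (1/4)·(54/5) + (1/4)·(13/2) + (1/4)·(3) = 571/80.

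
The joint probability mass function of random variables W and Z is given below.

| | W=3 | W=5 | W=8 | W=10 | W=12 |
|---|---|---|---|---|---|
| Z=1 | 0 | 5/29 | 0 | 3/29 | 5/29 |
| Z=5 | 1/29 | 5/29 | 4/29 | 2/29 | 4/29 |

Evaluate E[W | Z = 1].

115/13

P(Z = 1) = 13/29.
Σ W·P over the event = 5·(5/29) + 10·(3/29) + 12·(5/29) = 115/29.
E[W | Z = 1] = (115/29) / (13/29) = 115/13.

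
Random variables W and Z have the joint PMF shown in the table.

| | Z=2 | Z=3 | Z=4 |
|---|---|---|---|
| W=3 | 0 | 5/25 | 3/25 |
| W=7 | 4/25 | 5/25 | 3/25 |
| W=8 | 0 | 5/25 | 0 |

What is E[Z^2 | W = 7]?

P(W = 7) = 12/25.
Σ Z^2·P over the event = 4·(4/25) + 9·(5/25) + 16·(3/25) = 109/25.
E[Z^2 | W = 7] = (109/25) / (12/25) = 109/12.

109/12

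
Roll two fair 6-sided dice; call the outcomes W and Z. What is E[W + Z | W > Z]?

P(W > Z) = 5/12.
Summing (W+Z)·P(x,y) over outcomes with W > Z gives 35/12.
E[W + Z | W > Z] = (35/12) / (5/12) = 7.

7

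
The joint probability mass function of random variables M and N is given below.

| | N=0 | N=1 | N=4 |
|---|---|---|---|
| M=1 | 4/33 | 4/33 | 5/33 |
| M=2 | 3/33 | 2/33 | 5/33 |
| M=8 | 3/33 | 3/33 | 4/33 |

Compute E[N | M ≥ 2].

P(M ≥ 2) = 20/33.
Σ N·P over the event = 0·(3/33) + 1·(2/33) + 4·(5/33) + 0·(3/33) + 1·(3/33) + 4·(4/33) = 41/33.
E[N | M ≥ 2] = (41/33) / (20/33) = 41/20.

41/20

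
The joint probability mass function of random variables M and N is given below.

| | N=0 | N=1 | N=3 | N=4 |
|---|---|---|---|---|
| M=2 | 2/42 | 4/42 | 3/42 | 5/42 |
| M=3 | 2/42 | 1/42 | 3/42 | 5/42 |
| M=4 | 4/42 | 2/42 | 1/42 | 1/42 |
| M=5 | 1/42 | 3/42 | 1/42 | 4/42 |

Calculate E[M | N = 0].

31/9

P(N = 0) = 3/14.
Σ M·P over the event = 2·(2/42) + 3·(2/42) + 4·(4/42) + 5·(1/42) = 31/42.
E[M | N = 0] = (31/42) / (3/14) = 31/9.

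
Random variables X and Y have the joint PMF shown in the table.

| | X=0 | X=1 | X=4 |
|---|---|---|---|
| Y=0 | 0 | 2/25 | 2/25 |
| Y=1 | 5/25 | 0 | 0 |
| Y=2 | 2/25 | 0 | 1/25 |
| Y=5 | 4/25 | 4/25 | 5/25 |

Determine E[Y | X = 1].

P(X = 1) = 6/25.
Σ Y·P over the event = 0·(2/25) + 5·(4/25) = 4/5.
E[Y | X = 1] = (4/5) / (6/25) = 10/3.

10/3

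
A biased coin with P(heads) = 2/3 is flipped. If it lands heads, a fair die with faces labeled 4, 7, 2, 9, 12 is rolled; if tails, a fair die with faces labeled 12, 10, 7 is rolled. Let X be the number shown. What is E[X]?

349/45

E[X | heads] = (4+7+2+9+12)/5 = 34/5.
E[X | tails] = (12+10+7)/3 = 29/3.
E[X] = (2/3)·(34/5) + (1/3)·(29/3) = 349/45.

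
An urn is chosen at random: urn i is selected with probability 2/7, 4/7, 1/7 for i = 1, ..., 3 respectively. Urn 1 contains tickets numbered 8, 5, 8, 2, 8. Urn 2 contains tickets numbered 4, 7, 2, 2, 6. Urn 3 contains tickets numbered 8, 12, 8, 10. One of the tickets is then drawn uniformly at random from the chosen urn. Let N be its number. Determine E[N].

387/70

E[N | urn 1] = (8+5+8+2+8)/5 = 31/5.
E[N | urn 2] = (4+7+2+2+6)/5 = 21/5.
E[N | urn 3] = (8+12+8+10)/4 = 19/2.
E[N] = (2/7)·(31/5) + (4/7)·(21/5) + (1/7)·(19/2) = 387/70.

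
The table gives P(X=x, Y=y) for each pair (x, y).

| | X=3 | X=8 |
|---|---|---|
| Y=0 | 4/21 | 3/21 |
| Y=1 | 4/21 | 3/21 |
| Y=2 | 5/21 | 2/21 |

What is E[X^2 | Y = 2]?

P(Y = 2) = 1/3.
Σ X^2·P over the event = 9·(5/21) + 64·(2/21) = 173/21.
E[X^2 | Y = 2] = (173/21) / (1/3) = 173/7.

173/7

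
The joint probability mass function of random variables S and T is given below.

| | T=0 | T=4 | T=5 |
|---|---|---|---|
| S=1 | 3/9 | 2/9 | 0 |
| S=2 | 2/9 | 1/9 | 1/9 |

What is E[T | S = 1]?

P(S = 1) = 5/9.
Σ T·P over the event = 0·(3/9) + 4·(2/9) = 8/9.
E[T | S = 1] = (8/9) / (5/9) = 8/5.

8/5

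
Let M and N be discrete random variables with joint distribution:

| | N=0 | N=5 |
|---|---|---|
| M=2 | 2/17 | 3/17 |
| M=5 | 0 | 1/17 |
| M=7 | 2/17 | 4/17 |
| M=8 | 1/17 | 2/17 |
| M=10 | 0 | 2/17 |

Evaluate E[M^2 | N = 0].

P(N = 0) = 5/17.
Σ M^2·P over the event = 4·(2/17) + 49·(2/17) + 64·(1/17) = 10.
E[M^2 | N = 0] = (10) / (5/17) = 34.

34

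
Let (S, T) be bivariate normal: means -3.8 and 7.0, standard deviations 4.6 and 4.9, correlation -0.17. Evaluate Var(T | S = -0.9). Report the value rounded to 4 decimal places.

Var(T | S=x) = (1 − ρ²)·σ_T².
Var(T | S=-0.9) = (4.9)²·(1 − (-0.17)²) = 24.01·0.9711 = 23.3161.

23.3161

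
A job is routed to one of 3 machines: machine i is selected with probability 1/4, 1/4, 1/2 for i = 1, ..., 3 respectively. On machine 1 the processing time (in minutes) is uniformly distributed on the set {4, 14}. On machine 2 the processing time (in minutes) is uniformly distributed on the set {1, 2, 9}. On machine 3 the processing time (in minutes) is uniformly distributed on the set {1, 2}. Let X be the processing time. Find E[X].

E[X | machine 1] = (4+14)/2 = 9.
E[X | machine 2] = (1+2+9)/3 = 4.
E[X | machine 3] = (1+2)/2 = 3/2.
E[X] = (1/4)·(9) + (1/4)·(4) + (1/2)·(3/2) = 4.

4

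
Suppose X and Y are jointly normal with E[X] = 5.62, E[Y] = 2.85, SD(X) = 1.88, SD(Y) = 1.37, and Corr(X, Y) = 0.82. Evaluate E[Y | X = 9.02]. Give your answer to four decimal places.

4.8817

The regression of Y on X has slope ρ·σ_Y/σ_X and passes through (μ_X, μ_Y).
E[Y | X=9.02] = 2.85 + (0.82)·(1.37/1.88)·(9.02 − (5.62)) = 2.85 + (0.59755)·(3.4) = 4.8817.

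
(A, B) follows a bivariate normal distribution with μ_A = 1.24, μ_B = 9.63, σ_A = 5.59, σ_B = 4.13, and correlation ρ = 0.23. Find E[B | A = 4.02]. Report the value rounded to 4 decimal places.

10.1024

The regression of B on A has slope ρ·σ_B/σ_A and passes through (μ_A, μ_B).
E[B | A=4.02] = 9.63 + (0.23)·(4.13/5.59)·(4.02 − (1.24)) = 9.63 + (0.16993)·(2.78) = 10.1024.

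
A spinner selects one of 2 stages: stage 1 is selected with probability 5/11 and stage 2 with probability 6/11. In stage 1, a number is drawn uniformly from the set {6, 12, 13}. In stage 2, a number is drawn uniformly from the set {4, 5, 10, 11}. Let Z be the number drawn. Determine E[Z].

E[Z | stage 1] = (6+12+13)/3 = 31/3.
E[Z | stage 2] = (4+5+10+11)/4 = 15/2.
E[Z] = (5/11)·(31/3) + (6/11)·(15/2) = 290/33.

290/33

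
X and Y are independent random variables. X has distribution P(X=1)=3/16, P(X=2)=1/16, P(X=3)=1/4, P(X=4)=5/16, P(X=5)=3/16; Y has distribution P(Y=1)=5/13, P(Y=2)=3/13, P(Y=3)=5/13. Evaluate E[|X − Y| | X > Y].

304/141

P(X > Y) = 141/208.
Summing |X−Y|·P(x,y) over outcomes with X > Y gives 19/13.
E[|X − Y| | X > Y] = (19/13) / (141/208) = 304/141.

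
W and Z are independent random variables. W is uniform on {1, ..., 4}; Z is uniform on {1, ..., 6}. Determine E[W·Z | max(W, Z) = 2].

8/3

P(max(W, Z) = 2) = 1/8.
Summing WZ·P(x,y) over outcomes with max(W, Z) = 2 gives 1/3.
E[W·Z | max(W, Z) = 2] = (1/3) / (1/8) = 8/3.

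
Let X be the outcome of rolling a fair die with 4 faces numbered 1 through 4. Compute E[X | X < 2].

1

Given X < 2, X is equally likely to be any of {1}.
E[X | X < 2] = (1) / 1 = 1.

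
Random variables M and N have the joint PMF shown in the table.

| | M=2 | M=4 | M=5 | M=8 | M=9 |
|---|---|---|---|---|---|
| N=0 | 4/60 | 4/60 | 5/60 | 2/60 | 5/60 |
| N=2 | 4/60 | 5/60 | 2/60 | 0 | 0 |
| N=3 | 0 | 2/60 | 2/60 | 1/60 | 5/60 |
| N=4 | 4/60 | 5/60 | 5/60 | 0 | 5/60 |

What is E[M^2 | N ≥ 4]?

P(N ≥ 4) = 19/60.
Summing M^2·P(M=x,N=y) over the conditioning event gives 313/30.
E[M^2 | N ≥ 4] = (313/30) / (19/60) = 626/19.

626/19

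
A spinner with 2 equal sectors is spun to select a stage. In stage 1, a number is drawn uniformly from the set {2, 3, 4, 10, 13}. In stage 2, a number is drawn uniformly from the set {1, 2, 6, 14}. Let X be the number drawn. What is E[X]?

E[X | stage 1] = (2+3+4+10+13)/5 = 32/5.
E[X | stage 2] = (1+2+6+14)/4 = 23/4.
E[X] = (1/2)·(32/5) + (1/2)·(23/4) = 243/40.

243/40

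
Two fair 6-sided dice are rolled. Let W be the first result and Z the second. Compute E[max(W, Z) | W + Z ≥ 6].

67/13

P(W + Z ≥ 6) = 13/18.
Summing max(W,Z)·P(x,y) over outcomes with W + Z ≥ 6 gives 67/18.
E[max(W, Z) | W + Z ≥ 6] = (67/18) / (13/18) = 67/13.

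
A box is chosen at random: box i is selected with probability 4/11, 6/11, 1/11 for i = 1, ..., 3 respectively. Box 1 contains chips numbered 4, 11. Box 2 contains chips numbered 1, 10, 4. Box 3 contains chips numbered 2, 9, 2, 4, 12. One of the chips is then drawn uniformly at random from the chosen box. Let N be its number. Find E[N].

329/55

E[N | box 1] = (4+11)/2 = 15/2.
E[N | box 2] = (1+10+4)/3 = 5.
E[N | box 3] = (2+9+2+4+12)/5 = 29/5.
By the law of total expectation,
E[N] = (4/11)·(15/2) + (6/11)·(5) + (1/11)·(29/5) = 329/55.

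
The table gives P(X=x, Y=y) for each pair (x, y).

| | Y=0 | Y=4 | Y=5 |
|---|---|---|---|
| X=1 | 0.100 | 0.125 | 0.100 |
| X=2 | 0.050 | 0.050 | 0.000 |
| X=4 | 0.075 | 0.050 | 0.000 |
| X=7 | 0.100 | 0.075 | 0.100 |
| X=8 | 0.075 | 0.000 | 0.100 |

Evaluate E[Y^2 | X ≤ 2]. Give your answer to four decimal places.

P(X ≤ 2) = 0.425.
Σ Y^2·P over the event = 0·(0.100) + 16·(0.125) + 25·(0.100) + 0·(0.050) + 16·(0.050) = 5.300.
E[Y^2 | X ≤ 2] = (5.300) / (0.425) = 12.4706.

12.4706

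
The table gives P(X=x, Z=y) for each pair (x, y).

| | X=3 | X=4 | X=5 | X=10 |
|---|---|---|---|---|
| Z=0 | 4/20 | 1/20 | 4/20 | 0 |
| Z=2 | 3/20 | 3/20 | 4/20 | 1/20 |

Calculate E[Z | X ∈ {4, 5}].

7/6

P(X ∈ {4, 5}) = 3/5.
Σ Z·P over the event = 0·(1/20) + 2·(3/20) + 0·(4/20) + 2·(4/20) = 7/10.
E[Z | X ∈ {4, 5}] = (7/10) / (3/5) = 7/6.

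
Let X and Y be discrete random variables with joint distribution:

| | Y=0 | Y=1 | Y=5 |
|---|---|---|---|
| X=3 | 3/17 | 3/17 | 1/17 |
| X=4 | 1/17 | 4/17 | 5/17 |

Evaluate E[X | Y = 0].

P(Y = 0) = 4/17.
Summing X·P(X=x,Y=y) over the conditioning event gives 13/17.
E[X | Y = 0] = (13/17) / (4/17) = 13/4.

13/4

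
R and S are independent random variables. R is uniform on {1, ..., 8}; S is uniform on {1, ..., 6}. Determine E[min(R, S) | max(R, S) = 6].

36/11

P(max(R, S) = 6) = 11/48.
Summing min(R,S)·P(x,y) over outcomes with max(R, S) = 6 gives 3/4.
E[min(R, S) | max(R, S) = 6] = (3/4) / (11/48) = 36/11.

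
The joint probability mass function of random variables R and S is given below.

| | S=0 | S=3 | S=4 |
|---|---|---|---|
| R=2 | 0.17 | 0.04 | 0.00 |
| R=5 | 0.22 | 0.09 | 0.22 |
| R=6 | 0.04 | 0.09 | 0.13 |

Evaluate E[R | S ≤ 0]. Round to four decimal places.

P(S ≤ 0) = 0.43.
Summing R·P(R=x,S=y) over the conditioning event gives 1.68.
E[R | S ≤ 0] = (1.68) / (0.43) = 3.9070.

3.9070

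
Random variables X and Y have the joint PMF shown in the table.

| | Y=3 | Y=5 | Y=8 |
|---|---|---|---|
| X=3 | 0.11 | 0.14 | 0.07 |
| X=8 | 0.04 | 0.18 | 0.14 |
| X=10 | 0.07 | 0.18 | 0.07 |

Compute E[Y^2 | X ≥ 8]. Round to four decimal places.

34.4559

P(X ≥ 8) = 0.68.
Σ Y^2·P over the event = 9·(0.04) + 25·(0.18) + 64·(0.14) + 9·(0.07) + 25·(0.18) + 64·(0.07) = 23.43.
E[Y^2 | X ≥ 8] = (23.43) / (0.68) = 34.4559.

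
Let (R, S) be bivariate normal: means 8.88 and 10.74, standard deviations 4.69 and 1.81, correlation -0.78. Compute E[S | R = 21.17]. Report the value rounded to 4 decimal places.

The regression of S on R has slope ρ·σ_S/σ_R and passes through (μ_R, μ_S).
E[S | R=21.17] = 10.74 + (-0.78)·(1.81/4.69)·(21.17 − (8.88)) = 10.74 + (-0.301023)·(12.29) = 7.0404.

7.0404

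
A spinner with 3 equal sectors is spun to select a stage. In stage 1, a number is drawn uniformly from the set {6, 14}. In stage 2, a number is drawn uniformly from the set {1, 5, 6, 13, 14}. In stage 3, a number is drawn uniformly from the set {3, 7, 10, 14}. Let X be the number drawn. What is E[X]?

E[X | stage 1] = (6+14)/2 = 10.
E[X | stage 2] = (1+5+6+13+14)/5 = 39/5.
E[X | stage 3] = (3+7+10+14)/4 = 17/2.
By the law of total expectation,
E[X] = (1/3)·(10) + (1/3)·(39/5) + (1/3)·(17/2) = 263/30.

263/30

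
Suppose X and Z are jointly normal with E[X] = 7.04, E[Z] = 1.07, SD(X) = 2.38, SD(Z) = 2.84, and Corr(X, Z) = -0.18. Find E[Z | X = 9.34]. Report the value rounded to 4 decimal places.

0.5760

For a bivariate normal, E[Z | X=x] = μ_Z + ρ·(σ_Z/σ_X)·(x − μ_X).
E[Z | X=9.34] = 1.07 + (-0.18)·(2.84/2.38)·(9.34 − (7.04)) = 1.07 + (-0.21479)·(2.3) = 0.5760.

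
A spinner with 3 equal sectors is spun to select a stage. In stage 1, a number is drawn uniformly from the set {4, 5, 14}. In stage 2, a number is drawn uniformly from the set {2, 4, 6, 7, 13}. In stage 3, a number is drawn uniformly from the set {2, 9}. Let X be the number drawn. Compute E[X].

587/90

E[X | stage 1] = (4+5+14)/3 = 23/3.
E[X | stage 2] = (2+4+6+7+13)/5 = 32/5.
E[X | stage 3] = (2+9)/2 = 11/2.
By the law of total expectation,
E[X] = (1/3)·(23/3) + (1/3)·(32/5) + (1/3)·(11/2) = 587/90.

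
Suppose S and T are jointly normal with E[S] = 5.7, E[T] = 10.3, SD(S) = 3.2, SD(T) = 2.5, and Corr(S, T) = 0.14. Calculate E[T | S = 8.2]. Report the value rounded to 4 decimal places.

10.5734

For a bivariate normal, E[T | S=x] = μ_T + ρ·(σ_T/σ_S)·(x − μ_S).
E[T | S=8.2] = 10.3 + (0.14)·(2.5/3.2)·(8.2 − (5.7)) = 10.3 + (0.109375)·(2.5) = 10.5734.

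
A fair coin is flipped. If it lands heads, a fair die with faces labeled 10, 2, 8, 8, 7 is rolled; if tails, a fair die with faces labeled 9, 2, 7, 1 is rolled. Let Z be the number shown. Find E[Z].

E[Z | heads] = (10+2+8+8+7)/5 = 7.
E[Z | tails] = (9+2+7+1)/4 = 19/4.
E[Z] = (1/2)·(7) + (1/2)·(19/4) = 47/8.

47/8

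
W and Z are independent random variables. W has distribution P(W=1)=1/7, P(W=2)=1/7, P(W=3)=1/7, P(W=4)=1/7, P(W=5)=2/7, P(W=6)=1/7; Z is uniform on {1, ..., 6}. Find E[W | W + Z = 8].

P(W + Z = 8) = 1/7.
Summing W·P(x,y) over outcomes with W + Z = 8 gives 25/42.
E[W | W + Z = 8] = (25/42) / (1/7) = 25/6.

25/6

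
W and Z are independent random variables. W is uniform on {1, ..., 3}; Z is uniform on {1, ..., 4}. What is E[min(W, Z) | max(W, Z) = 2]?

4/3

Outcomes with max(W, Z) = 2: (1,2), (2,1), (2,2), each with probability 1/12.
E[min(W, Z) | max(W, Z) = 2] = (1 + 1 + 2) / 3 = 4/3.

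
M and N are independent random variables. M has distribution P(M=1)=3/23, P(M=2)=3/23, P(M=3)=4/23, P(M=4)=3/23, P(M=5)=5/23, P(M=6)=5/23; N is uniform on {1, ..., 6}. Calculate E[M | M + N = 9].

79/17

P(M + N = 9) = 17/138.
Summing M·P(x,y) over outcomes with M + N = 9 gives 79/138.
E[M | M + N = 9] = (79/138) / (17/138) = 79/17.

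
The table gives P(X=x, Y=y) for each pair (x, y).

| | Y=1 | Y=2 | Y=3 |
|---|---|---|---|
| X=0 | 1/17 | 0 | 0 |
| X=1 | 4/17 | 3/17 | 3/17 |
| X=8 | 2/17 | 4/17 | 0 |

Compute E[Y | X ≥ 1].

P(X ≥ 1) = 16/17.
Σ Y·P over the event = 1·(4/17) + 2·(3/17) + 3·(3/17) + 1·(2/17) + 2·(4/17) = 29/17.
E[Y | X ≥ 1] = (29/17) / (16/17) = 29/16.

29/16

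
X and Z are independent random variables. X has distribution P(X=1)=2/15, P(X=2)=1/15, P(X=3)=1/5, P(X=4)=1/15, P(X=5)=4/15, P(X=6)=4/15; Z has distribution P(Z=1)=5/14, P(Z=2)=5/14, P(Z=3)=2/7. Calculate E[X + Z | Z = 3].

106/15

P(Z = 3) = 2/7.
Summing (X+Z)·P(x,y) over outcomes with Z = 3 gives 212/105.
E[X + Z | Z = 3] = (212/105) / (2/7) = 106/15.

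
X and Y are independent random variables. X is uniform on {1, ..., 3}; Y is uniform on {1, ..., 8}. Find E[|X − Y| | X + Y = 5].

5/3

Outcomes with X + Y = 5: (1,4), (2,3), (3,2), each with probability 1/24.
E[|X − Y| | X + Y = 5] = (3 + 1 + 1) / 3 = 5/3.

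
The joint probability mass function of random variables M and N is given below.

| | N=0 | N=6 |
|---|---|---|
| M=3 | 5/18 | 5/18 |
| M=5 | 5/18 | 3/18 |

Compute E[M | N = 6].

P(N = 6) = 4/9.
Σ M·P over the event = 3·(5/18) + 5·(3/18) = 5/3.
E[M | N = 6] = (5/3) / (4/9) = 15/4.

15/4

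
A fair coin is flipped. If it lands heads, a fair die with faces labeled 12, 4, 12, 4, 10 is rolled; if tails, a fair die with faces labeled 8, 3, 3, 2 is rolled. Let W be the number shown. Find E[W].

31/5

E[W | heads] = (12+4+12+4+10)/5 = 42/5.
E[W | tails] = (8+3+3+2)/4 = 4.
E[W] = (1/2)·(42/5) + (1/2)·(4) = 31/5.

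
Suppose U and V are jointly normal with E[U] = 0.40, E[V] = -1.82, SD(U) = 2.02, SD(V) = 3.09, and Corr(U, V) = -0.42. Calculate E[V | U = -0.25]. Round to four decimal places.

-1.4024

For a bivariate normal, E[V | U=x] = μ_V + ρ·(σ_V/σ_U)·(x − μ_U).
E[V | U=-0.25] = -1.82 + (-0.42)·(3.09/2.02)·(-0.25 − (0.40)) = -1.82 + (-0.64248)·(-0.65) = -1.4024.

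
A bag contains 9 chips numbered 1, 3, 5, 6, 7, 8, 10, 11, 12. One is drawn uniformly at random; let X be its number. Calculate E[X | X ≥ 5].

59/7

P(X ≥ 5) = 7/9.
Σ over the event: 5·1/9 + 6·1/9 + 7·1/9 + 8·1/9 + 10·1/9 + 11·1/9 + 12·1/9 = 59/9.
E[X | X ≥ 5] = (59/9) / (7/9) = 59/7.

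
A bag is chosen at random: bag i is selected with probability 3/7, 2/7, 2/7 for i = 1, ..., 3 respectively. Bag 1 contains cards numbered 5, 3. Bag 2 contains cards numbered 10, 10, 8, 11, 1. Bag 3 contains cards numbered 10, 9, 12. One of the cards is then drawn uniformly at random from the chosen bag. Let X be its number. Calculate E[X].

E[X | bag 1] = (5+3)/2 = 4.
E[X | bag 2] = (10+10+8+11+1)/5 = 8.
E[X | bag 3] = (10+9+12)/3 = 31/3.
By the law of total expectation,
E[X] = (3/7)·(4) + (2/7)·(8) + (2/7)·(31/3) = 146/21.

146/21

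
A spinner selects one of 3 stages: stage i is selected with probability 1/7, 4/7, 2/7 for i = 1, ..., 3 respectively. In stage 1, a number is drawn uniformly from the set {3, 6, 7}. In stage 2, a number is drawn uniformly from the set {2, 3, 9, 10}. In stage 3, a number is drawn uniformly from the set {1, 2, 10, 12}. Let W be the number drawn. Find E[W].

251/42

E[W | stage 1] = (3+6+7)/3 = 16/3.
E[W | stage 2] = (2+3+9+10)/4 = 6.
E[W | stage 3] = (1+2+10+12)/4 = 25/4.
By the law of total expectation,
E[W] = (1/7)·(16/3) + (4/7)·(6) + (2/7)·(25/4) = 251/42.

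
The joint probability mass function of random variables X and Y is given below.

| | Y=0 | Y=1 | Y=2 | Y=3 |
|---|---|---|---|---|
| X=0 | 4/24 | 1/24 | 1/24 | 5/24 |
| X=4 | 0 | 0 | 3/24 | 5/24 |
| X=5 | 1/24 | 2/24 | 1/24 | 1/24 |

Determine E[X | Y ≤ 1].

15/8

P(Y ≤ 1) = 1/3.
Summing X·P(X=x,Y=y) over the conditioning event gives 5/8.
E[X | Y ≤ 1] = (5/8) / (1/3) = 15/8.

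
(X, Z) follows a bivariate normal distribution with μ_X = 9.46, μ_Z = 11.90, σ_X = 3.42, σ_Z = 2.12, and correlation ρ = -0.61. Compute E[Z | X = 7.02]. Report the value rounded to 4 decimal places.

12.8226

E[Z | X=x] = μ_Z + ρ(σ_Z/σ_X)(x − μ_X) for jointly normal variables.
E[Z | X=7.02] = 11.90 + (-0.61)·(2.12/3.42)·(7.02 − (9.46)) = 11.90 + (-0.37813)·(-2.44) = 12.8226.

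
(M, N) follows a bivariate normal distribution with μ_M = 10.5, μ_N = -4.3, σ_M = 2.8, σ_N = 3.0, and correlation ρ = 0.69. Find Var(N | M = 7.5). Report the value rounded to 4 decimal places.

4.7151

The conditional variance in a bivariate normal is σ_N²(1 − ρ²), independent of x.
Var(N | M=7.5) = (3.0)²·(1 − (0.69)²) = 9·0.5239 = 4.7151.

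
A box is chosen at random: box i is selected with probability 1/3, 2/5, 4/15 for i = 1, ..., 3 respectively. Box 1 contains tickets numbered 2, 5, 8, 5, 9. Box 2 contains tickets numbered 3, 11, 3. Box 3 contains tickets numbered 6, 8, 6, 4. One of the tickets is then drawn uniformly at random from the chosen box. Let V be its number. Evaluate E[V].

29/5

E[V | box 1] = (2+5+8+5+9)/5 = 29/5.
E[V | box 2] = (3+11+3)/3 = 17/3.
E[V | box 3] = (6+8+6+4)/4 = 6.
E[V] = (1/3)·(29/5) + (2/5)·(17/3) + (4/15)·(6) = 29/5.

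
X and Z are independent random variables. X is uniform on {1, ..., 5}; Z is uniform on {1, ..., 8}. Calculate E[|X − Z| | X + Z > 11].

3

Outcomes with X + Z > 11: (4,8), (5,7), (5,8), each with probability 1/40.
E[|X − Z| | X + Z > 11] = (4 + 2 + 3) / 3 = 3.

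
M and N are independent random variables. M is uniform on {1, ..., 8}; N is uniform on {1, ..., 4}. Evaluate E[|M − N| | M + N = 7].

P(M + N = 7) = 1/8.
Summing |M−N|·P(x,y) over outcomes with M + N = 7 gives 5/16.
E[|M − N| | M + N = 7] = (5/16) / (1/8) = 5/2.

5/2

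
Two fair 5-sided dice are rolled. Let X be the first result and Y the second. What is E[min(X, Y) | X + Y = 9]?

P(X + Y = 9) = 2/25.
Summing min(X,Y)·P(x,y) over outcomes with X + Y = 9 gives 8/25.
E[min(X, Y) | X + Y = 9] = (8/25) / (2/25) = 4.

4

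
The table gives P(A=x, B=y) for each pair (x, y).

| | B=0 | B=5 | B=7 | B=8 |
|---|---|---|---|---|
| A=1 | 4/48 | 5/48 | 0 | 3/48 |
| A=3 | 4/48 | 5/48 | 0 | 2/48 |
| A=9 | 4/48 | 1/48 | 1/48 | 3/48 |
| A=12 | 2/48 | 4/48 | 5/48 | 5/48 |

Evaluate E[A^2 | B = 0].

P(B = 0) = 7/24.
Σ A^2·P over the event = 1·(4/48) + 9·(4/48) + 81·(4/48) + 144·(2/48) = 163/12.
E[A^2 | B = 0] = (163/12) / (7/24) = 326/7.

326/7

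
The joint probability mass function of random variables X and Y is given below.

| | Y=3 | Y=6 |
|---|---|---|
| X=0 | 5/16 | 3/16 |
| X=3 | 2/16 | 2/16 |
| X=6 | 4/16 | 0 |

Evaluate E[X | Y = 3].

P(Y = 3) = 11/16.
Σ X·P over the event = 0·(5/16) + 3·(2/16) + 6·(4/16) = 15/8.
E[X | Y = 3] = (15/8) / (11/16) = 30/11.

30/11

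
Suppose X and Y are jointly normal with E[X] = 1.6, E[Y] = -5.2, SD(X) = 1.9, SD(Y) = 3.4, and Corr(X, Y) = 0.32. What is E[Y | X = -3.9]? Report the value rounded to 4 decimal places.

E[Y | X=x] = μ_Y + ρ(σ_Y/σ_X)(x − μ_X) for jointly normal variables.
E[Y | X=-3.9] = -5.2 + (0.32)·(3.4/1.9)·(-3.9 − (1.6)) = -5.2 + (0.57263)·(-5.5) = -8.3495.

-8.3495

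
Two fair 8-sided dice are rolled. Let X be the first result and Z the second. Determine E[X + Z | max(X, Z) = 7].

P(max(X, Z) = 7) = 13/64.
Summing (X+Z)·P(x,y) over outcomes with max(X, Z) = 7 gives 35/16.
E[X + Z | max(X, Z) = 7] = (35/16) / (13/64) = 140/13.

140/13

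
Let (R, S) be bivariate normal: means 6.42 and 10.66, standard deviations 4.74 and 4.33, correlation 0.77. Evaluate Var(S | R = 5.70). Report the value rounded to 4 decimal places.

7.6327

The conditional variance in a bivariate normal is σ_S²(1 − ρ²), independent of x.
Var(S | R=5.70) = (4.33)²·(1 − (0.77)²) = 18.7489·0.4071 = 7.6327.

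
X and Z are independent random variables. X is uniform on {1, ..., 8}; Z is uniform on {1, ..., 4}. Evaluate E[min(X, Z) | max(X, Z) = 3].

Outcomes with max(X, Z) = 3: (1,3), (2,3), (3,1), (3,2), (3,3), each with probability 1/32.
E[min(X, Z) | max(X, Z) = 3] = (1 + 2 + 1 + 2 + 3) / 5 = 9/5.

9/5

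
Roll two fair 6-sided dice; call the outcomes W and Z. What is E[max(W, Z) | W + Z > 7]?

P(W + Z > 7) = 5/12.
Summing max(W,Z)·P(x,y) over outcomes with W + Z > 7 gives 83/36.
E[max(W, Z) | W + Z > 7] = (83/36) / (5/12) = 83/15.

83/15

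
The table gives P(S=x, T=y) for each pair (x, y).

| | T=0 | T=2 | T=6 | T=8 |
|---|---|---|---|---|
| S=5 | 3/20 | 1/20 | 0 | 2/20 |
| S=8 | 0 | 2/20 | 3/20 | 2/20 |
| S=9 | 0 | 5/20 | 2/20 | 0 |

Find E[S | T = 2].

P(T = 2) = 2/5.
Σ S·P over the event = 5·(1/20) + 8·(2/20) + 9·(5/20) = 33/10.
E[S | T = 2] = (33/10) / (2/5) = 33/4.

33/4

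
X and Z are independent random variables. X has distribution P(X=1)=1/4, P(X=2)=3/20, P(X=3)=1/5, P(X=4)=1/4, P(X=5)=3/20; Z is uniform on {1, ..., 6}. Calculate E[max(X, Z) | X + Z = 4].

P(X + Z = 4) = 1/10.
Summing max(X,Z)·P(x,y) over outcomes with X + Z = 4 gives 11/40.
E[max(X, Z) | X + Z = 4] = (11/40) / (1/10) = 11/4.

11/4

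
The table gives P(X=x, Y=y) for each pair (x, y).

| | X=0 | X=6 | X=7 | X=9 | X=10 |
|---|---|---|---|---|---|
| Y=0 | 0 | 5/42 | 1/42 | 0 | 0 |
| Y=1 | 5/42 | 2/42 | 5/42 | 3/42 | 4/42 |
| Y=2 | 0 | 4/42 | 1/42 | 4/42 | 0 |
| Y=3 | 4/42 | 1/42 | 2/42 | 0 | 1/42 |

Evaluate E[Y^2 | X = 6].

9/4

P(X = 6) = 2/7.
Summing Y^2·P(X=x,Y=y) over the conditioning event gives 9/14.
E[Y^2 | X = 6] = (9/14) / (2/7) = 9/4.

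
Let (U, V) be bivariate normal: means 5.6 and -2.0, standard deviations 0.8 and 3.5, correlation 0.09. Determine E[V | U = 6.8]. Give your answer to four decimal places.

For a bivariate normal, E[V | U=x] = μ_V + ρ·(σ_V/σ_U)·(x − μ_U).
E[V | U=6.8] = -2.0 + (0.09)·(3.5/0.8)·(6.8 − (5.6)) = -2.0 + (0.39375)·(1.2) = -1.5275.

-1.5275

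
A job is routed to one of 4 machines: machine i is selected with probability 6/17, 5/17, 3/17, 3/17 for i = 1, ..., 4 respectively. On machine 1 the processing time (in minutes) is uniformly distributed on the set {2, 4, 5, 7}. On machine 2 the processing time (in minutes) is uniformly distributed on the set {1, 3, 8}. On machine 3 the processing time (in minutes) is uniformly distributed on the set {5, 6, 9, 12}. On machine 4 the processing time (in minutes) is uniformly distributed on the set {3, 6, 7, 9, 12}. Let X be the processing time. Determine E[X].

466/85

E[X | machine 1] = (2+4+5+7)/4 = 9/2.
E[X | machine 2] = (1+3+8)/3 = 4.
E[X | machine 3] = (5+6+9+12)/4 = 8.
E[X | machine 4] = (3+6+7+9+12)/5 = 37/5.
E[X] = (6/17)·(9/2) + (5/17)·(4) + (3/17)·(8) + (3/17)·(37/5) = 466/85.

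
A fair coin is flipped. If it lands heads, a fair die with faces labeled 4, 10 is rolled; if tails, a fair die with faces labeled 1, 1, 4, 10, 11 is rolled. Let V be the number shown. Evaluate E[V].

31/5

E[V | heads] = (4+10)/2 = 7.
E[V | tails] = (1+1+4+10+11)/5 = 27/5.
E[V] = (1/2)·(7) + (1/2)·(27/5) = 31/5.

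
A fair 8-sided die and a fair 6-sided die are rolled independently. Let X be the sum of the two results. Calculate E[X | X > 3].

P(X > 3) = 15/16.
E[X | X > 3] = (47/6) / (15/16) = 376/45.

376/45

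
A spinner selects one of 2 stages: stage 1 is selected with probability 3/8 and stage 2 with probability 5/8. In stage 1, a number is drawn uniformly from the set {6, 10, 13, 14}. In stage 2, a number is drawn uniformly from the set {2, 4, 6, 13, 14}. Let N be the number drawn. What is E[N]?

E[N | stage 1] = (6+10+13+14)/4 = 43/4.
E[N | stage 2] = (2+4+6+13+14)/5 = 39/5.
E[N] = (3/8)·(43/4) + (5/8)·(39/5) = 285/32.

285/32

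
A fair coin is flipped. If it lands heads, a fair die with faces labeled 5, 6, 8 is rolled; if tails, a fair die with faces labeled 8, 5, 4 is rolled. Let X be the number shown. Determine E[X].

6

E[X | heads] = (5+6+8)/3 = 19/3.
E[X | tails] = (8+5+4)/3 = 17/3.
By the law of total expectation,
E[X] = (1/2)·(19/3) + (1/2)·(17/3) = 6.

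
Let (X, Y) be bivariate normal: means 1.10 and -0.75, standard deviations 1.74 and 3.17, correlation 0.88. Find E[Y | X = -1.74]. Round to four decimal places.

-5.3031

The regression of Y on X has slope ρ·σ_Y/σ_X and passes through (μ_X, μ_Y).
E[Y | X=-1.74] = -0.75 + (0.88)·(3.17/1.74)·(-1.74 − (1.10)) = -0.75 + (1.6032)·(-2.84) = -5.3031.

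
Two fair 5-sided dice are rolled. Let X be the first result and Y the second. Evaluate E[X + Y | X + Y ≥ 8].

Outcomes with X + Y ≥ 8: (3,5), (4,4), (4,5), (5,3), (5,4), (5,5), each with probability 1/25.
E[X + Y | X + Y ≥ 8] = (8 + 8 + 9 + 8 + 9 + 10) / 6 = 26/3.

26/3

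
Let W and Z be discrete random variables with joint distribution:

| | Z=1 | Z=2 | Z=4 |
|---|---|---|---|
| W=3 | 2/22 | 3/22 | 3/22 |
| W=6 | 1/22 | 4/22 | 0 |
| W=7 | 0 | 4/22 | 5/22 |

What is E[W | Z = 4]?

P(Z = 4) = 4/11.
Σ W·P over the event = 3·(3/22) + 7·(5/22) = 2.
E[W | Z = 4] = (2) / (4/11) = 11/2.

11/2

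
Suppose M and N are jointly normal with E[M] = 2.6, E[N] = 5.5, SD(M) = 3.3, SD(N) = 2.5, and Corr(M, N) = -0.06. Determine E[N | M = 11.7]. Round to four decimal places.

5.0864

The regression of N on M has slope ρ·σ_N/σ_M and passes through (μ_M, μ_N).
E[N | M=11.7] = 5.5 + (-0.06)·(2.5/3.3)·(11.7 − (2.6)) = 5.5 + (-0.045455)·(9.1) = 5.0864.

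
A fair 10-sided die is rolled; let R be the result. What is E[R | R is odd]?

Given R is odd, R is equally likely to be any of {1, 3, 5, 7, 9}.
E[R | R is odd] = (1 + 3 + 5 + 7 + 9) / 5 = 5.

5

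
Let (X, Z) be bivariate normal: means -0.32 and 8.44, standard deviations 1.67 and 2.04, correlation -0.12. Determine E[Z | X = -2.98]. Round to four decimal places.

8.8299

For a bivariate normal, E[Z | X=x] = μ_Z + ρ·(σ_Z/σ_X)·(x − μ_X).
E[Z | X=-2.98] = 8.44 + (-0.12)·(2.04/1.67)·(-2.98 − (-0.32)) = 8.44 + (-0.14659)·(-2.66) = 8.8299.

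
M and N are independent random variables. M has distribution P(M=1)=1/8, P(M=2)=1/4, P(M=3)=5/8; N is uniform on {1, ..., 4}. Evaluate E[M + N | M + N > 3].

149/28

P(M + N > 3) = 7/8.
Summing (M+N)·P(x,y) over outcomes with M + N > 3 gives 149/32.
E[M + N | M + N > 3] = (149/32) / (7/8) = 149/28.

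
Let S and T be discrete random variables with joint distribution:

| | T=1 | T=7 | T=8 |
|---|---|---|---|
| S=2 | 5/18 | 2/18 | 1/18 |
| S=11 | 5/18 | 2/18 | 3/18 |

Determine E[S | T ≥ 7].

P(T ≥ 7) = 4/9.
Summing S·P(S=x,T=y) over the conditioning event gives 61/18.
E[S | T ≥ 7] = (61/18) / (4/9) = 61/8.

61/8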